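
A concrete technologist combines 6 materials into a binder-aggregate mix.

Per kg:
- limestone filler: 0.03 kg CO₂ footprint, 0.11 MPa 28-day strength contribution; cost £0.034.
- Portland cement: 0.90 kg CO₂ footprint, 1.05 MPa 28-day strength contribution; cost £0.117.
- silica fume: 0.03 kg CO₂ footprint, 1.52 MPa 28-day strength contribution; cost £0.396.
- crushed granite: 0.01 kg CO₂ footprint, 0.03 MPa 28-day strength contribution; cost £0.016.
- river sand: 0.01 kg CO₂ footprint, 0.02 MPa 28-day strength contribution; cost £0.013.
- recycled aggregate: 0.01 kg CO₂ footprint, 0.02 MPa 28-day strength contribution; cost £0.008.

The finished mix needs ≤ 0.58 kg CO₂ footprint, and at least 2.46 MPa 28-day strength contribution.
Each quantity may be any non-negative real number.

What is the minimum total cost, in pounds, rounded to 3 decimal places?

£0.546

Treat it as an LP. Let x1 = kg of limestone filler, x2 = kg of Portland cement, x3 = kg of silica fume, x4 = kg of crushed granite, x5 = kg of river sand, x6 = kg of recycled aggregate.
min 0.034x1 + 0.117x2 + 0.396x3 + 0.016x4 + 0.013x5 + 0.008x6 s.t.:
  0.03x1 + 0.9x2 + 0.03x3 + 0.01x4 + 0.01x5 + 0.01x6 ≤ 0.58   (CO₂ footprint)
  0.11x1 + 1.05x2 + 1.52x3 + 0.03x4 + 0.02x5 + 0.02x6 ≥ 2.46   (28-day strength contribution)
  x1, x2, x3, x4, x5, x6 ≥ 0.
The minimum-cost mix takes nothing from limestone filler, crushed granite, river sand, recycled aggregate — only Portland cement, silica fume. Binding constraints: CO₂ footprint and 28-day strength contribution.
Optimal quantities: Portland cement = 0.6044 kg, silica fume = 1.201 kg.
Objective = 0.117·0.6044 + 0.396·1.201 = 0.54631.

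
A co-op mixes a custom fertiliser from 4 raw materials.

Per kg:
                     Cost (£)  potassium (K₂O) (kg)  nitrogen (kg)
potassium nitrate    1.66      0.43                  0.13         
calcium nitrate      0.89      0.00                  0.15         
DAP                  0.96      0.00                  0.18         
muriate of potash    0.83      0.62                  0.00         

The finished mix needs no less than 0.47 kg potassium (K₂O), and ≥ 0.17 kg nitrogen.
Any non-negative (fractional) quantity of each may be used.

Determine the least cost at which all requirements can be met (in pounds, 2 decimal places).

Let x1 = kg of potassium nitrate, x2 = kg of calcium nitrate, x3 = kg of DAP, x4 = kg of muriate of potash.
min 1.66x1 + 0.89x2 + 0.96x3 + 0.83x4 subject to:
  0.43x1 + 0.62x4 ≥ 0.47   (potassium (K₂O))
  0.13x1 + 0.15x2 + 0.18x3 ≥ 0.17   (nitrogen)
  x1, x2, x3, x4 ≥ 0.
The cheapest feasible vertex uses only DAP, muriate of potash; potassium nitrate, calcium nitrate are not used. The potassium (K₂O) and nitrogen requirements are met with equality.
Optimal quantities: DAP = 0.9444 kg, muriate of potash = 0.7581 kg.
Hence cost = 0.96·0.9444 + 0.83·0.7581 = £1.5358.

£1.54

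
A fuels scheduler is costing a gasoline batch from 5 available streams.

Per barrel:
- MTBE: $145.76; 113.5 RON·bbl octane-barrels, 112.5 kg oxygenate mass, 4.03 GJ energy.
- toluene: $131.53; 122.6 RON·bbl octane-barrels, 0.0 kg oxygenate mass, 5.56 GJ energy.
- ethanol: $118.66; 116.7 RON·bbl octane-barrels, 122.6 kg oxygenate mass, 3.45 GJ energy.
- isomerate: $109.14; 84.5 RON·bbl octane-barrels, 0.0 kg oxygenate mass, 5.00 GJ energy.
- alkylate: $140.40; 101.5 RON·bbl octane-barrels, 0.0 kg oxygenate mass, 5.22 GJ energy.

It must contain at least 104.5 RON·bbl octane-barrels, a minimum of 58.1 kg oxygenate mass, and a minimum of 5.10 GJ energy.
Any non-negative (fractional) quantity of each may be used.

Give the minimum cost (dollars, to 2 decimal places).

Set it up as a linear program. Let x1 = barrels of MTBE, x2 = barrels of toluene, x3 = barrels of ethanol, x4 = barrels of isomerate, x5 = barrels of alkylate.
Minimize 145.76x1 + 131.53x2 + 118.66x3 + 109.14x4 + 140.4x5 s.t.:
  113.5x1 + 122.6x2 + 116.7x3 + 84.5x4 + 101.5x5 ≥ 104.5   (octane-barrels)
  112.5x1 + 122.6x3 ≥ 58.1   (oxygenate mass)
  4.03x1 + 5.56x2 + 3.45x3 + 5x4 + 5.22x5 ≥ 5.1   (energy)
  x1, x2, x3, x4, x5 ≥ 0.
The cheapest feasible vertex uses only ethanol, isomerate; MTBE, toluene, alkylate are not used. Binding constraints: oxygenate mass and energy.
So ethanol = 0.4739 barrels, isomerate = 0.693 barrels.
Cost = 118.66·0.4739 + 109.14·0.693 = 131.8670.

$131.87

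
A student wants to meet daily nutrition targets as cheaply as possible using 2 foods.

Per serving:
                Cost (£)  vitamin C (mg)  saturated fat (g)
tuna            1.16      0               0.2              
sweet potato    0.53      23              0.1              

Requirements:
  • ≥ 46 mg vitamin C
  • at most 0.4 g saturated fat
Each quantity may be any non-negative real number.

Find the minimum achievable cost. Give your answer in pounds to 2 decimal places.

£1.06

Let x1 = servings of tuna, x2 = servings of sweet potato.
Minimize 1.16x1 + 0.53x2 subject to:
  23x2 ≥ 46   (vitamin C)
  0.2x1 + 0.1x2 ≤ 0.4   (saturated fat)
  x1, x2 ≥ 0.
The minimum-cost mix takes nothing from tuna — only sweet potato. Binding constraint: vitamin C.
So sweet potato = 2 servings.
Objective = 0.53·2 = 1.0600.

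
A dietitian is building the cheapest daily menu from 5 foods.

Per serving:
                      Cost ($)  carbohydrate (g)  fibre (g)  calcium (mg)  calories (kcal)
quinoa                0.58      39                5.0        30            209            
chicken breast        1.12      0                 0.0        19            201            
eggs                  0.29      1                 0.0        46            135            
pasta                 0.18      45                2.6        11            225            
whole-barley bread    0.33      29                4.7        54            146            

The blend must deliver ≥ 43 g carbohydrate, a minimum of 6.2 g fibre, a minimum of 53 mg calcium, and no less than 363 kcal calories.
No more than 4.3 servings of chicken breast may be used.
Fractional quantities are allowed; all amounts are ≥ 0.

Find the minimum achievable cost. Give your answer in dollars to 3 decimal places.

$0.451

Let x1 = servings of quinoa, x2 = servings of chicken breast, x3 = servings of eggs, x4 = servings of pasta, x5 = servings of whole-barley bread.
min 0.58x1 + 1.12x2 + 0.29x3 + 0.18x4 + 0.33x5 subject to:
  39x1 + 1x3 + 45x4 + 29x5 ≥ 43   (carbohydrate)
  5x1 + 2.6x4 + 4.7x5 ≥ 6.2   (fibre)
  30x1 + 19x2 + 46x3 + 11x4 + 54x5 ≥ 53   (calcium)
  209x1 + 201x2 + 135x3 + 225x4 + 146x5 ≥ 363   (calories)
  x2 ≤ 4.3
  x1, x2, x3, x4, x5 ≥ 0.
The optimal basis is {pasta, whole-barley bread}; quinoa, chicken breast, eggs drop out. There the calcium and calories constraints are tight.
Solving gives x4 = 1.125, x5 = 0.7523.
Objective = 0.18·1.125 + 0.33·0.7523 = 0.45076.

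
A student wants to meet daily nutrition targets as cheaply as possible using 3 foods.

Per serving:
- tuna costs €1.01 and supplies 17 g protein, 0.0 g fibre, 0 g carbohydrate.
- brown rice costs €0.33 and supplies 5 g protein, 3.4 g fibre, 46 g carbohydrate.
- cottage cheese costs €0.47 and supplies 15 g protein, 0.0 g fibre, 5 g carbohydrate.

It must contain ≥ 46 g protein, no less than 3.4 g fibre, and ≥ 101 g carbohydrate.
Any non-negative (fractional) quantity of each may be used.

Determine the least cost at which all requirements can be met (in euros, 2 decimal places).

€1.78

Treat it as an LP. Let x1 = servings of tuna, x2 = servings of brown rice, x3 = servings of cottage cheese.
min 1.01x1 + 0.33x2 + 0.47x3 subject to:
  17x1 + 5x2 + 15x3 ≥ 46   (protein)
  3.4x2 ≥ 3.4   (fibre)
  46x2 + 5x3 ≥ 101   (carbohydrate)
  x1, x2, x3 ≥ 0.
At the optimum only brown rice, cottage cheese are positive (tuna = 0). There the protein and carbohydrate constraints are tight.
So brown rice = 1.932 servings, cottage cheese = 2.423 servings.
Objective = 0.33·1.932 + 0.47·2.423 = 1.7764.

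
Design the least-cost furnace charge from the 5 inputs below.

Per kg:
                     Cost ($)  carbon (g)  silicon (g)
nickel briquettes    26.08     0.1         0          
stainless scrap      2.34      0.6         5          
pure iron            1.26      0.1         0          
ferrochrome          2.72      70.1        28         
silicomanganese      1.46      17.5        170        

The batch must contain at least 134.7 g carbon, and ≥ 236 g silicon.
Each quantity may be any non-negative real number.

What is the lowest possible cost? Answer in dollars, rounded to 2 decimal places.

$6.10

Treat it as an LP. Let x1 = kg of nickel briquettes, x2 = kg of stainless scrap, x3 = kg of pure iron, x4 = kg of ferrochrome, x5 = kg of silicomanganese.
Minimize 26.08x1 + 2.34x2 + 1.26x3 + 2.72x4 + 1.46x5 subject to:
  0.1x1 + 0.6x2 + 0.1x3 + 70.1x4 + 17.5x5 ≥ 134.7   (carbon)
  5x2 + 28x4 + 170x5 ≥ 236   (silicon)
  x1, x2, x3, x4, x5 ≥ 0.
At the optimum only ferrochrome, silicomanganese are positive (nickel briquettes, stainless scrap, pure iron = 0). Binding constraints: carbon and silicon.
That vertex is x4 = 1.643, x5 = 1.118.
Objective = 2.72·1.643 + 1.46·1.118 = 6.1012.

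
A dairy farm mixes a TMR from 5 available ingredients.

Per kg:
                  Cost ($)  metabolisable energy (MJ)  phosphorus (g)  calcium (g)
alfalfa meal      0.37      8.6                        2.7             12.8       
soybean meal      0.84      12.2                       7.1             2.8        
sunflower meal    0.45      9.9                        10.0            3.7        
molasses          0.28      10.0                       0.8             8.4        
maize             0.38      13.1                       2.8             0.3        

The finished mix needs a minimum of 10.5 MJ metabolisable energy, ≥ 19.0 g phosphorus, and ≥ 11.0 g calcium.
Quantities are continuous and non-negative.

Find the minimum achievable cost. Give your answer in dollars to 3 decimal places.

Let x1 = kg of alfalfa meal, x2 = kg of soybean meal, x3 = kg of sunflower meal, x4 = kg of molasses, x5 = kg of maize.
min 0.37x1 + 0.84x2 + 0.45x3 + 0.28x4 + 0.38x5 s.t.:
  8.6x1 + 12.2x2 + 9.9x3 + 10x4 + 13.1x5 ≥ 10.5   (metabolisable energy)
  2.7x1 + 7.1x2 + 10x3 + 0.8x4 + 2.8x5 ≥ 19   (phosphorus)
  12.8x1 + 2.8x2 + 3.7x3 + 8.4x4 + 0.3x5 ≥ 11   (calcium)
  x1, x2, x3, x4, x5 ≥ 0.
The minimum-cost mix takes nothing from soybean meal, molasses, maize — only alfalfa meal, sunflower meal. There the phosphorus and calcium constraints are tight.
That vertex is x1 = 0.3364, x3 = 1.809.
Cost = 0.37·0.3364 + 0.45·1.809 = 0.93852.

$0.939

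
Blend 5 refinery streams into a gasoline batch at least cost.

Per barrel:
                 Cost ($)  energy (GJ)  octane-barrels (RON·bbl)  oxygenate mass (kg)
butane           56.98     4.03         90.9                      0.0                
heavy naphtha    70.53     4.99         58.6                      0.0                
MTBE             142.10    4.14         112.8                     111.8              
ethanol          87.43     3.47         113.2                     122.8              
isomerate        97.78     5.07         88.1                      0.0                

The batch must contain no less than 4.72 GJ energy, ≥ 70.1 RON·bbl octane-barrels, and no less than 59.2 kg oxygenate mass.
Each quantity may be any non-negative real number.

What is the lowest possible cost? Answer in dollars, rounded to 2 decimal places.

$85.22

Set it up as a linear program. Let x1 = barrels of butane, x2 = barrels of heavy naphtha, x3 = barrels of MTBE, x4 = barrels of ethanol, x5 = barrels of isomerate.
Minimise 56.98x1 + 70.53x2 + 142.1x3 + 87.43x4 + 97.78x5 subject to:
  4.03x1 + 4.99x2 + 4.14x3 + 3.47x4 + 5.07x5 ≥ 4.72   (energy)
  90.9x1 + 58.6x2 + 112.8x3 + 113.2x4 + 88.1x5 ≥ 70.1   (octane-barrels)
  111.8x3 + 122.8x4 ≥ 59.2   (oxygenate mass)
  x1, x2, x3, x4, x5 ≥ 0.
The minimum-cost mix takes nothing from butane, MTBE, isomerate — only heavy naphtha, ethanol. There the energy and oxygenate mass constraints are tight.
So heavy naphtha = 0.6107 barrels, ethanol = 0.4821 barrels.
Objective = 70.53·0.6107 + 87.43·0.4821 = 85.2227.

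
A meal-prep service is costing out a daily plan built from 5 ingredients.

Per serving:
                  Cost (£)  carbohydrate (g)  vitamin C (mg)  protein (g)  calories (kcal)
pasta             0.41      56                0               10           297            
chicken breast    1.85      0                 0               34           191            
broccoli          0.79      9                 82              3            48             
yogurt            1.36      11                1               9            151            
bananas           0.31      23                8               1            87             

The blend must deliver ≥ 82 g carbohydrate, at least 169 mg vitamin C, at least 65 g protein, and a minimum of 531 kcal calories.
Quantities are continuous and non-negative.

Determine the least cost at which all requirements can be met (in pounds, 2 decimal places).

Let x1 = servings of pasta, x2 = servings of chicken breast, x3 = servings of broccoli, x4 = servings of yogurt, x5 = servings of bananas.
Minimise 0.41x1 + 1.85x2 + 0.79x3 + 1.36x4 + 0.31x5 subject to:
  56x1 + 9x3 + 11x4 + 23x5 ≥ 82   (carbohydrate)
  82x3 + 1x4 + 8x5 ≥ 169   (vitamin C)
  10x1 + 34x2 + 3x3 + 9x4 + 1x5 ≥ 65   (protein)
  297x1 + 191x2 + 48x3 + 151x4 + 87x5 ≥ 531   (calories)
  x1, x2, x3, x4, x5 ≥ 0.
The optimal basis is {pasta, broccoli}; chicken breast, yogurt, bananas drop out. There the vitamin C and protein constraints are tight.
Optimal quantities: pasta = 5.882 servings, broccoli = 2.061 servings.
Objective = 0.41·5.882 + 0.79·2.061 = 4.0398.

£4.04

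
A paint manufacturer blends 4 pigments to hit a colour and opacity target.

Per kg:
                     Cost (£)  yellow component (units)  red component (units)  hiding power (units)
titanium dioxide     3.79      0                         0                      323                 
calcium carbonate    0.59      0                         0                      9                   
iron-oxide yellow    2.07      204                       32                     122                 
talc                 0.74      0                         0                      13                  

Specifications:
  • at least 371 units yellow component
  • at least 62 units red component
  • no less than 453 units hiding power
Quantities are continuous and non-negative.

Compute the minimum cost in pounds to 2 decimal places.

Set it up as a linear program. Let x1 = kg of titanium dioxide, x2 = kg of calcium carbonate, x3 = kg of iron-oxide yellow, x4 = kg of talc.
Minimize 3.79x1 + 0.59x2 + 2.07x3 + 0.74x4 with:
  204x3 ≥ 371   (yellow component)
  32x3 ≥ 62   (red component)
  323x1 + 9x2 + 122x3 + 13x4 ≥ 453   (hiding power)
  x1, x2, x3, x4 ≥ 0.
The minimum-cost mix takes nothing from calcium carbonate, talc — only titanium dioxide, iron-oxide yellow. The red component and hiding power requirements are met with equality.
That vertex is x1 = 0.6707, x3 = 1.938.
Total cost: 3.79·0.6707 + 2.07·1.938 = 6.5536.

£6.55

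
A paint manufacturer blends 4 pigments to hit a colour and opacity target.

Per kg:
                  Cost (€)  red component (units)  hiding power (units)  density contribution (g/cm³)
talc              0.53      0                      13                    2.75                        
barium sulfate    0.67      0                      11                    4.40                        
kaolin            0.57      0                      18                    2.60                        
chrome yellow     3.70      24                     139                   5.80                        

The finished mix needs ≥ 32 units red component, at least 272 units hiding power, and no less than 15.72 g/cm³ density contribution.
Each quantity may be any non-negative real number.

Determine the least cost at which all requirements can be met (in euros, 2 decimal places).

€7.46

Let x1 = kg of talc, x2 = kg of barium sulfate, x3 = kg of kaolin, x4 = kg of chrome yellow.
Minimise 0.53x1 + 0.67x2 + 0.57x3 + 3.7x4 subject to:
  24x4 ≥ 32   (red component)
  13x1 + 11x2 + 18x3 + 139x4 ≥ 272   (hiding power)
  2.75x1 + 4.4x2 + 2.6x3 + 5.8x4 ≥ 15.72   (density contribution)
  x1, x2, x3, x4 ≥ 0.
The minimum-cost mix takes nothing from talc, barium sulfate — only kaolin, chrome yellow. There the hiding power and density contribution constraints are tight.
Solving gives x3 = 2.364, x4 = 1.651.
Objective = 0.57·2.364 + 3.7·1.651 = 7.4562.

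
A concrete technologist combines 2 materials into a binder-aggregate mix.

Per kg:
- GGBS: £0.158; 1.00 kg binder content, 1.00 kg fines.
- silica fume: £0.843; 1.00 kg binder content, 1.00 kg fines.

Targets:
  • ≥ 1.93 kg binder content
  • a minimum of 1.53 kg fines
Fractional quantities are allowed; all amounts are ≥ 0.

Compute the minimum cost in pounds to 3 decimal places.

Let x1 = kg of GGBS, x2 = kg of silica fume.
min 0.158x1 + 0.843x2 with:
  1x1 + 1x2 ≥ 1.93   (binder content)
  1x1 + 1x2 ≥ 1.53   (fines)
  x1, x2 ≥ 0.
At the optimum only GGBS is positive (silica fume = 0). The binder content requirement is met with equality.
Solving gives x1 = 1.93.
Cost = 0.158·1.93 = 0.30494.

£0.305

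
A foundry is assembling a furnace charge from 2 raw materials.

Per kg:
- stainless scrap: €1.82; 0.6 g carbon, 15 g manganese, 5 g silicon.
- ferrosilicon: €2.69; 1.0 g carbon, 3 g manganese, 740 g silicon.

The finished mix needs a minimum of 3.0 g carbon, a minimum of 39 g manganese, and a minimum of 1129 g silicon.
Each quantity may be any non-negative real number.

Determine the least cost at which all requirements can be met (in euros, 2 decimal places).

Treat it as an LP. Let x1 = kg of stainless scrap, x2 = kg of ferrosilicon.
Minimize 1.82x1 + 2.69x2 with:
  0.6x1 + 1x2 ≥ 3   (carbon)
  15x1 + 3x2 ≥ 39   (manganese)
  5x1 + 740x2 ≥ 1129   (silicon)
  x1, x2 ≥ 0.
Both inputs are positive at the optimum. The carbon and manganese requirements are met with equality.
That vertex is x1 = 2.273, x2 = 1.636.
Cost = 1.82·2.273 + 2.69·1.636 = 8.5377.

€8.54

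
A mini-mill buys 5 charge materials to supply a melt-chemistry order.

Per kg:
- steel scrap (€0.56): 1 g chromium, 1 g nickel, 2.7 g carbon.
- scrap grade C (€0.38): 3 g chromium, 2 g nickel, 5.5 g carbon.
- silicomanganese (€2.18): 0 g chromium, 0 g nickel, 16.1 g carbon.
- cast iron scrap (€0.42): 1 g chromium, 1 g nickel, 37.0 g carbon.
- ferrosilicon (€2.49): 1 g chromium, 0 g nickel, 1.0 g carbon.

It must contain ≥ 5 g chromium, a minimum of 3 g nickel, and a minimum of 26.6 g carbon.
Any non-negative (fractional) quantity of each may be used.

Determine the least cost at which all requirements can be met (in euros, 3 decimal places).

€0.779

Treat it as an LP. Let x1 = kg of steel scrap, x2 = kg of scrap grade C, x3 = kg of silicomanganese, x4 = kg of cast iron scrap, x5 = kg of ferrosilicon.
Minimise 0.56x1 + 0.38x2 + 2.18x3 + 0.42x4 + 2.49x5 with:
  1x1 + 3x2 + 1x4 + 1x5 ≥ 5   (chromium)
  1x1 + 2x2 + 1x4 ≥ 3   (nickel)
  2.7x1 + 5.5x2 + 16.1x3 + 37x4 + 1x5 ≥ 26.6   (carbon)
  x1, x2, x3, x4, x5 ≥ 0.
The minimum-cost mix takes nothing from steel scrap, silicomanganese, ferrosilicon — only scrap grade C, cast iron scrap. Binding constraints: chromium and carbon.
Solving gives x2 = 1.501, x4 = 0.4957.
Cost = 0.38·1.501 + 0.42·0.4957 = 0.77857.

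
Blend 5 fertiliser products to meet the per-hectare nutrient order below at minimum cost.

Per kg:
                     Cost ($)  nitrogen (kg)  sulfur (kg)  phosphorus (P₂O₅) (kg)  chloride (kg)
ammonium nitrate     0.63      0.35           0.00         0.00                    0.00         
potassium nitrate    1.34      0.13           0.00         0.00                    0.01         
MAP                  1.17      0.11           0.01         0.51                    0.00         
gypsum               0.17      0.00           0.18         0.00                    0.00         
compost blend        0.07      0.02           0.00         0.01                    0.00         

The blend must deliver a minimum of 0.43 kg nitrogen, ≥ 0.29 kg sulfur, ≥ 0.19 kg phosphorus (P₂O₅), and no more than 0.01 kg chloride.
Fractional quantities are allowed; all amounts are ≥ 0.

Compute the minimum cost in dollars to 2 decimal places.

Let x1 = kg of ammonium nitrate, x2 = kg of potassium nitrate, x3 = kg of MAP, x4 = kg of gypsum, x5 = kg of compost blend.
Minimize 0.63x1 + 1.34x2 + 1.17x3 + 0.17x4 + 0.07x5 subject to:
  0.35x1 + 0.13x2 + 0.11x3 + 0.02x5 ≥ 0.43   (nitrogen)
  0.01x3 + 0.18x4 ≥ 0.29   (sulfur)
  0.51x3 + 0.01x5 ≥ 0.19   (phosphorus (P₂O₅))
  0.01x2 ≤ 0.01   (chloride)
  x1, x2, x3, x4, x5 ≥ 0.
The optimal basis is {ammonium nitrate, MAP, gypsum}; potassium nitrate, compost blend drop out. The nitrogen, sulfur, phosphorus (P₂O₅) requirements are met with equality.
That vertex is x1 = 1.111, x3 = 0.3725, x4 = 1.59.
Total cost: 0.63·1.111 + 1.17·0.3725 + 0.17·1.59 = 1.4061.

$1.41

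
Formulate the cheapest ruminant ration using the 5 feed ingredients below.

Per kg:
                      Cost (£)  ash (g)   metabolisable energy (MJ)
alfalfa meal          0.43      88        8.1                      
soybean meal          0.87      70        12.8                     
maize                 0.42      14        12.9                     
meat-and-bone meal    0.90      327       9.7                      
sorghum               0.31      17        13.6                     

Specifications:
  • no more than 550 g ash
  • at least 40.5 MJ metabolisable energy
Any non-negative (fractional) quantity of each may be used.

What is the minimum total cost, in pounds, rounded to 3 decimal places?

£0.923

Let x1 = kg of alfalfa meal, x2 = kg of soybean meal, x3 = kg of maize, x4 = kg of meat-and-bone meal, x5 = kg of sorghum.
Minimise 0.43x1 + 0.87x2 + 0.42x3 + 0.9x4 + 0.31x5 subject to:
  88x1 + 70x2 + 14x3 + 327x4 + 17x5 ≤ 550   (ash)
  8.1x1 + 12.8x2 + 12.9x3 + 9.7x4 + 13.6x5 ≥ 40.5   (metabolisable energy)
  x1, x2, x3, x4, x5 ≥ 0.
The cheapest feasible vertex uses only sorghum; alfalfa meal, soybean meal, maize, meat-and-bone meal are not used. The metabolisable energy requirement is met with equality.
Optimal quantities: sorghum = 2.978 kg.
Cost = 0.31·2.978 = 0.92318.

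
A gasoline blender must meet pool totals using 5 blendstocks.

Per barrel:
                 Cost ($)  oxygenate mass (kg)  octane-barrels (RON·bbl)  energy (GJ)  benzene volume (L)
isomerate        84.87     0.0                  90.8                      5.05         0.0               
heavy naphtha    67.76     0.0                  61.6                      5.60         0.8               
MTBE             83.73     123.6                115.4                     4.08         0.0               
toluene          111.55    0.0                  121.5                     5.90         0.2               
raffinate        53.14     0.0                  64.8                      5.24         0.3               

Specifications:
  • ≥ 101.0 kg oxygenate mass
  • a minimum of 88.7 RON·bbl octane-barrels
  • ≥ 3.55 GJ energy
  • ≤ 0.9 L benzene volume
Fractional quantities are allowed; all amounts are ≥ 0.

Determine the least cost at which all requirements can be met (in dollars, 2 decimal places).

Treat it as an LP. Let x1 = barrels of isomerate, x2 = barrels of heavy naphtha, x3 = barrels of MTBE, x4 = barrels of toluene, x5 = barrels of raffinate.
min 84.87x1 + 67.76x2 + 83.73x3 + 111.55x4 + 53.14x5 s.t.:
  123.6x3 ≥ 101   (oxygenate mass)
  90.8x1 + 61.6x2 + 115.4x3 + 121.5x4 + 64.8x5 ≥ 88.7   (octane-barrels)
  5.05x1 + 5.6x2 + 4.08x3 + 5.9x4 + 5.24x5 ≥ 3.55   (energy)
  0.8x2 + 0.2x4 + 0.3x5 ≤ 0.9   (benzene volume)
  x1, x2, x3, x4, x5 ≥ 0.
At the optimum only MTBE, raffinate are positive (isomerate, heavy naphtha, toluene = 0). The oxygenate mass and energy requirements are met with equality.
Optimal quantities: MTBE = 0.81715 barrels, raffinate = 0.041225 barrels.
Objective = 83.73·0.81715 + 53.14·0.041225 = 70.6107.

$70.61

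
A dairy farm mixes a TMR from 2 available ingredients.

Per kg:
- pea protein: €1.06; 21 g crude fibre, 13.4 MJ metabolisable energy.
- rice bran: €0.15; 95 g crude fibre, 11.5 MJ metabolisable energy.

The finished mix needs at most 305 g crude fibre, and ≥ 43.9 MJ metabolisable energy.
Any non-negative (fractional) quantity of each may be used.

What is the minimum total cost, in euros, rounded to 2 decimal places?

This is a linear program. Let x1 = kg of pea protein, x2 = kg of rice bran.
Minimise 1.06x1 + 0.15x2 s.t.:
  21x1 + 95x2 ≤ 305   (crude fibre)
  13.4x1 + 11.5x2 ≥ 43.9   (metabolisable energy)
  x1, x2 ≥ 0.
Both inputs are positive at the optimum. There the crude fibre and metabolisable energy constraints are tight.
That vertex is x1 = 0.6428, x2 = 3.068.
Hence cost = 1.06·0.6428 + 0.15·3.068 = €1.1416.

€1.14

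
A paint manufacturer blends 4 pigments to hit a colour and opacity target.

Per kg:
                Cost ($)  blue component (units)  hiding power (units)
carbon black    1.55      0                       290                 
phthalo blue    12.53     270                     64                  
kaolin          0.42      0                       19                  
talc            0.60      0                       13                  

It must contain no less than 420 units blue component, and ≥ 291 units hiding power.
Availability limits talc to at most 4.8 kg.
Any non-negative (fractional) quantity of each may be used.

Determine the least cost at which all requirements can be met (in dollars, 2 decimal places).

$20.51

Set it up as a linear program. Let x1 = kg of carbon black, x2 = kg of phthalo blue, x3 = kg of kaolin, x4 = kg of talc.
min 1.55x1 + 12.53x2 + 0.42x3 + 0.6x4 subject to:
  270x2 ≥ 420   (blue component)
  290x1 + 64x2 + 19x3 + 13x4 ≥ 291   (hiding power)
  x4 ≤ 4.8
  x1, x2, x3, x4 ≥ 0.
At the optimum only carbon black, phthalo blue are positive (kaolin, talc = 0). The blue component and hiding power requirements are met with equality.
Optimal quantities: carbon black = 0.66015 kg, phthalo blue = 1.5556 kg.
Objective = 1.55·0.66015 + 12.53·1.5556 = 20.5149.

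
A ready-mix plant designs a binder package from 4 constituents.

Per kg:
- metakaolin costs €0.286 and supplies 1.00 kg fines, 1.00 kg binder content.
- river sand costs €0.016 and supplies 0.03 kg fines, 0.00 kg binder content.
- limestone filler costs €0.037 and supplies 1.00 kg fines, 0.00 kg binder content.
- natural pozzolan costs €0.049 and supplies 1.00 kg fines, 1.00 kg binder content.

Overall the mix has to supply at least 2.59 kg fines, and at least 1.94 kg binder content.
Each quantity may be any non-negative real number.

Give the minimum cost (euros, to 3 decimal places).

€0.119

Let x1 = kg of metakaolin, x2 = kg of river sand, x3 = kg of limestone filler, x4 = kg of natural pozzolan.
Minimize 0.286x1 + 0.016x2 + 0.037x3 + 0.049x4 subject to:
  1x1 + 0.03x2 + 1x3 + 1x4 ≥ 2.59   (fines)
  1x1 + 1x4 ≥ 1.94   (binder content)
  x1, x2, x3, x4 ≥ 0.
The cheapest feasible vertex uses only limestone filler, natural pozzolan; metakaolin, river sand are not used. There the fines and binder content constraints are tight.
Solving gives x3 = 0.65, x4 = 1.94.
Total cost: 0.037·0.65 + 0.049·1.94 = 0.11911.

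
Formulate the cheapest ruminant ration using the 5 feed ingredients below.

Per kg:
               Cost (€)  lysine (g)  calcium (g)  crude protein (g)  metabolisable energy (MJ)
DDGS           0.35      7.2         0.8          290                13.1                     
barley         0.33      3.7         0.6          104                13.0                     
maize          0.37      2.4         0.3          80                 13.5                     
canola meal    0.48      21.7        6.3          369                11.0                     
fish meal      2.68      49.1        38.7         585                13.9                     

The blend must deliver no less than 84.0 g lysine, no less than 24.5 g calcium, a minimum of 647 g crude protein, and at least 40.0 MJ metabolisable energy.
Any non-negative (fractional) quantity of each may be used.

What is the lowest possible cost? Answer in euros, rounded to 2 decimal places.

€1.87

Let x1 = kg of DDGS, x2 = kg of barley, x3 = kg of maize, x4 = kg of canola meal, x5 = kg of fish meal.
Minimize 0.35x1 + 0.33x2 + 0.37x3 + 0.48x4 + 2.68x5 with:
  7.2x1 + 3.7x2 + 2.4x3 + 21.7x4 + 49.1x5 ≥ 84   (lysine)
  0.8x1 + 0.6x2 + 0.3x3 + 6.3x4 + 38.7x5 ≥ 24.5   (calcium)
  290x1 + 104x2 + 80x3 + 369x4 + 585x5 ≥ 647   (crude protein)
  13.1x1 + 13x2 + 13.5x3 + 11x4 + 13.9x5 ≥ 40   (metabolisable energy)
  x1, x2, x3, x4, x5 ≥ 0.
At the optimum only canola meal, fish meal are positive (DDGS, barley, maize = 0). Binding constraints: lysine and calcium.
So canola meal = 3.861 kg, fish meal = 0.004619 kg.
Cost = 0.48·3.861 + 2.68·0.004619 = 1.8657.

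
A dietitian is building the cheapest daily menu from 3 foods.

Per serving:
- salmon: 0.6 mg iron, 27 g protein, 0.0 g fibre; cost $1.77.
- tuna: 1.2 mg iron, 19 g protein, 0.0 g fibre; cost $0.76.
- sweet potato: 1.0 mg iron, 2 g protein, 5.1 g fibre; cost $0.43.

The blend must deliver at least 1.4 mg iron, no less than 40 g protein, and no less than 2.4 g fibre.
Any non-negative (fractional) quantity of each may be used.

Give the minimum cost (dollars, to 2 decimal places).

$1.76

Treat it as an LP. Let x1 = servings of salmon, x2 = servings of tuna, x3 = servings of sweet potato.
Minimise 1.77x1 + 0.76x2 + 0.43x3 s.t.:
  0.6x1 + 1.2x2 + 1x3 ≥ 1.4   (iron)
  27x1 + 19x2 + 2x3 ≥ 40   (protein)
  5.1x3 ≥ 2.4   (fibre)
  x1, x2, x3 ≥ 0.
The optimal basis is {tuna, sweet potato}; salmon drops out. The protein and fibre requirements are met with equality.
Optimal quantities: tuna = 2.056 servings, sweet potato = 0.4706 servings.
Cost = 0.76·2.056 + 0.43·0.4706 = 1.7649.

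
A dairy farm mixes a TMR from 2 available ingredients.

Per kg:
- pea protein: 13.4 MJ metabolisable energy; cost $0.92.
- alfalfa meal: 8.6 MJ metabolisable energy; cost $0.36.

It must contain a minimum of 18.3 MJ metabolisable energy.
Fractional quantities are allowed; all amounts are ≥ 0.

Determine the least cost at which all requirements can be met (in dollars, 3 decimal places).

$0.766

Treat it as an LP. Let x1 = kg of pea protein, x2 = kg of alfalfa meal.
Minimise 0.92x1 + 0.36x2 s.t.:
  13.4x1 + 8.6x2 ≥ 18.3   (metabolisable energy)
  x1, x2 ≥ 0.
The optimal basis is {alfalfa meal}; pea protein drops out. Binding constraint: metabolisable energy.
So alfalfa meal = 2.128 kg.
Objective = 0.36·2.128 = 0.76608.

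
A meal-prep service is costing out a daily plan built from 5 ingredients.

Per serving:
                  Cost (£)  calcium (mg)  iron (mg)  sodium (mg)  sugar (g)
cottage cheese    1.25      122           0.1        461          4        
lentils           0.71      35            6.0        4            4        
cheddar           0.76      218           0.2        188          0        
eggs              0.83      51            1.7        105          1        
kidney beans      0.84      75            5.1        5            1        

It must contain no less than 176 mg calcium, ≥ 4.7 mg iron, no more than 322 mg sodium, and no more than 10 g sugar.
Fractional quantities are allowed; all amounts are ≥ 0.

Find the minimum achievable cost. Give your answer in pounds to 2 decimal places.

Set it up as a linear program. Let x1 = servings of cottage cheese, x2 = servings of lentils, x3 = servings of cheddar, x4 = servings of eggs, x5 = servings of kidney beans.
Minimise 1.25x1 + 0.71x2 + 0.76x3 + 0.83x4 + 0.84x5 with:
  122x1 + 35x2 + 218x3 + 51x4 + 75x5 ≥ 176   (calcium)
  0.1x1 + 6x2 + 0.2x3 + 1.7x4 + 5.1x5 ≥ 4.7   (iron)
  461x1 + 4x2 + 188x3 + 105x4 + 5x5 ≤ 322   (sodium)
  4x1 + 4x2 + 1x4 + 1x5 ≤ 10   (sugar)
  x1, x2, x3, x4, x5 ≥ 0.
The optimal basis is {lentils, cheddar}; cottage cheese, eggs, kidney beans drop out. There the calcium and iron constraints are tight.
So lentils = 0.7605 servings, cheddar = 0.6852 servings.
Objective = 0.71·0.7605 + 0.76·0.6852 = 1.0607.

£1.06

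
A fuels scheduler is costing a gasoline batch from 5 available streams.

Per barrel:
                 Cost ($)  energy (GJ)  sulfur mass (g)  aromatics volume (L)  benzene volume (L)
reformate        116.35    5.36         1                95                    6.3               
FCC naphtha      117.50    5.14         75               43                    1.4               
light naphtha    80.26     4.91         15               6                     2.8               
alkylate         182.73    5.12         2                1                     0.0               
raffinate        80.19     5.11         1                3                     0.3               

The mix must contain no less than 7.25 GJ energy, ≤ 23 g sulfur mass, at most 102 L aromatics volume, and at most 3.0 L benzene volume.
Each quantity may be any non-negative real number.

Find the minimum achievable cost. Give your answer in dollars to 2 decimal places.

Treat it as an LP. Let x1 = barrels of reformate, x2 = barrels of FCC naphtha, x3 = barrels of light naphtha, x4 = barrels of alkylate, x5 = barrels of raffinate.
Minimize 116.35x1 + 117.5x2 + 80.26x3 + 182.73x4 + 80.19x5 subject to:
  5.36x1 + 5.14x2 + 4.91x3 + 5.12x4 + 5.11x5 ≥ 7.25   (energy)
  1x1 + 75x2 + 15x3 + 2x4 + 1x5 ≤ 23   (sulfur mass)
  95x1 + 43x2 + 6x3 + 1x4 + 3x5 ≤ 102   (aromatics volume)
  6.3x1 + 1.4x2 + 2.8x3 + 0.3x5 ≤ 3   (benzene volume)
  x1, x2, x3, x4, x5 ≥ 0.
The minimum-cost mix takes nothing from reformate, FCC naphtha, light naphtha, alkylate — only raffinate. Binding constraint: energy.
Solving gives x5 = 1.4188.
Cost = 80.19·1.4188 = 113.7736.

$113.77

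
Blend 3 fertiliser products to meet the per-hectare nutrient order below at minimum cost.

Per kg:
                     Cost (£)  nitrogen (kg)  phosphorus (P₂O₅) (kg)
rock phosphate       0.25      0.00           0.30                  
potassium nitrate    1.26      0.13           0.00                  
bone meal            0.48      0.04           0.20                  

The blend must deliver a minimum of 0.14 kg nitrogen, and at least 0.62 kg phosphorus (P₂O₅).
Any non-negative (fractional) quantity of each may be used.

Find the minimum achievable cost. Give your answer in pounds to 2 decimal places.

Set it up as a linear program. Let x1 = kg of rock phosphate, x2 = kg of potassium nitrate, x3 = kg of bone meal.
Minimise 0.25x1 + 1.26x2 + 0.48x3 s.t.:
  0.13x2 + 0.04x3 ≥ 0.14   (nitrogen)
  0.3x1 + 0.2x3 ≥ 0.62   (phosphorus (P₂O₅))
  x1, x2, x3 ≥ 0.
The minimum-cost mix takes nothing from rock phosphate — only potassium nitrate, bone meal. There the nitrogen and phosphorus (P₂O₅) constraints are tight.
So potassium nitrate = 0.1231 kg, bone meal = 3.1 kg.
Hence cost = 1.26·0.1231 + 0.48·3.1 = £1.6431.

£1.64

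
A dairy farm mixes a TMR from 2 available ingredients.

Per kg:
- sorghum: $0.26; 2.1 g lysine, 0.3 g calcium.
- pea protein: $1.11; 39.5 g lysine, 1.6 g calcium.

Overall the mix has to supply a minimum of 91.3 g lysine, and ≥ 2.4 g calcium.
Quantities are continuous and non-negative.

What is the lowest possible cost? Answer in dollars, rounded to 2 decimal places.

Let x1 = kg of sorghum, x2 = kg of pea protein.
Minimise 0.26x1 + 1.11x2 s.t.:
  2.1x1 + 39.5x2 ≥ 91.3   (lysine)
  0.3x1 + 1.6x2 ≥ 2.4   (calcium)
  x1, x2 ≥ 0.
The optimal basis is {pea protein}; sorghum drops out. There the lysine constraint is tight.
Solving gives x2 = 2.311.
Objective = 1.11·2.311 = 2.5652.

$2.57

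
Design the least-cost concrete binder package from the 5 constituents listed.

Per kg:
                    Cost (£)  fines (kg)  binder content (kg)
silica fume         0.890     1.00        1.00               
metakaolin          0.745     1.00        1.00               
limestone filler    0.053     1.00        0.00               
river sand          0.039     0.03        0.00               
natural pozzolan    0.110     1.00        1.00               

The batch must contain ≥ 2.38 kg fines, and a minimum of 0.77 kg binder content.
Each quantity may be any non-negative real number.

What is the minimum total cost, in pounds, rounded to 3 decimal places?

£0.170

Treat it as an LP. Let x1 = kg of silica fume, x2 = kg of metakaolin, x3 = kg of limestone filler, x4 = kg of river sand, x5 = kg of natural pozzolan.
min 0.89x1 + 0.745x2 + 0.053x3 + 0.039x4 + 0.11x5 s.t.:
  1x1 + 1x2 + 1x3 + 0.03x4 + 1x5 ≥ 2.38   (fines)
  1x1 + 1x2 + 1x5 ≥ 0.77   (binder content)
  x1, x2, x3, x4, x5 ≥ 0.
The minimum-cost mix takes nothing from silica fume, metakaolin, river sand — only limestone filler, natural pozzolan. The fines and binder content requirements are met with equality.
Solving gives x3 = 1.61, x5 = 0.77.
Total cost: 0.053·1.61 + 0.11·0.77 = 0.17003.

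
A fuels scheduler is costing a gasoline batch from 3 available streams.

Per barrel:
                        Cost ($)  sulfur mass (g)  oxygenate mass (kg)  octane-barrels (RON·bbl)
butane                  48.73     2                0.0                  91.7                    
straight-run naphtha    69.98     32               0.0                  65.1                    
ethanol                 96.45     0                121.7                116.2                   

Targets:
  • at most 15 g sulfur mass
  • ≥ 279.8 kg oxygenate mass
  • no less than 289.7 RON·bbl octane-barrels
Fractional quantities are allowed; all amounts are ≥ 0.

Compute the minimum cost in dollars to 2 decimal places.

Let x1 = barrels of butane, x2 = barrels of straight-run naphtha, x3 = barrels of ethanol.
Minimise 48.73x1 + 69.98x2 + 96.45x3 subject to:
  2x1 + 32x2 ≤ 15   (sulfur mass)
  121.7x3 ≥ 279.8   (oxygenate mass)
  91.7x1 + 65.1x2 + 116.2x3 ≥ 289.7   (octane-barrels)
  x1, x2, x3 ≥ 0.
The optimal basis is {butane, ethanol}; straight-run naphtha drops out. There the oxygenate mass and octane-barrels constraints are tight.
Solving gives x1 = 0.24586, x3 = 2.2991.
Cost = 48.73·0.24586 + 96.45·2.2991 = 233.7290.

$233.73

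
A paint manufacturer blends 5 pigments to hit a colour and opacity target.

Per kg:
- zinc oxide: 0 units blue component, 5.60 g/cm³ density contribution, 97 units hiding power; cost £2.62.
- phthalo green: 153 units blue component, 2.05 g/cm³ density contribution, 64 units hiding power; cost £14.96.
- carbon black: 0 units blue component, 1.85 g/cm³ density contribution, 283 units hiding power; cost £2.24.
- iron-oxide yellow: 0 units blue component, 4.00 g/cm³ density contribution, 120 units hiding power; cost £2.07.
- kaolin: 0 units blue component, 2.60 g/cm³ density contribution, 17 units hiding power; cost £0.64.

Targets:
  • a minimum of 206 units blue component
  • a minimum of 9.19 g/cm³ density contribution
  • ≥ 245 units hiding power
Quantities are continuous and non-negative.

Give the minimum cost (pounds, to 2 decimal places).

Let x1 = kg of zinc oxide, x2 = kg of phthalo green, x3 = kg of carbon black, x4 = kg of iron-oxide yellow, x5 = kg of kaolin.
Minimise 2.62x1 + 14.96x2 + 2.24x3 + 2.07x4 + 0.64x5 with:
  153x2 ≥ 206   (blue component)
  5.6x1 + 2.05x2 + 1.85x3 + 4x4 + 2.6x5 ≥ 9.19   (density contribution)
  97x1 + 64x2 + 283x3 + 120x4 + 17x5 ≥ 245   (hiding power)
  x1, x2, x3, x4, x5 ≥ 0.
At the optimum only phthalo green, carbon black, kaolin are positive (zinc oxide, iron-oxide yellow = 0). Binding constraints: blue component, density contribution, hiding power.
Solving gives x2 = 1.346, x3 = 0.4311, x5 = 2.166.
Total cost: 14.96·1.346 + 2.24·0.4311 + 0.64·2.166 = 22.4881.

£22.49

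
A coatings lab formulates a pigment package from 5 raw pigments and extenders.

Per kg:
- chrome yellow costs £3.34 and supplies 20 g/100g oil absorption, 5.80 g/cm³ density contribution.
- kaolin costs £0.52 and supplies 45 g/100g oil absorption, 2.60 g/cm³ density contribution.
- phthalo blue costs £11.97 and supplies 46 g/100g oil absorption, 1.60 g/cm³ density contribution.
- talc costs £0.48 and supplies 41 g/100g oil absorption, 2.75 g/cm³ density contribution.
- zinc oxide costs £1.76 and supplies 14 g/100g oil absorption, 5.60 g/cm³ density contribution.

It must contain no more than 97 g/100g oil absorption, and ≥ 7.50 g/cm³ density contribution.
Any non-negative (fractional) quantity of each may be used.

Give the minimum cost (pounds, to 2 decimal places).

Treat it as an LP. Let x1 = kg of chrome yellow, x2 = kg of kaolin, x3 = kg of phthalo blue, x4 = kg of talc, x5 = kg of zinc oxide.
Minimise 3.34x1 + 0.52x2 + 11.97x3 + 0.48x4 + 1.76x5 subject to:
  20x1 + 45x2 + 46x3 + 41x4 + 14x5 ≤ 97   (oil absorption)
  5.8x1 + 2.6x2 + 1.6x3 + 2.75x4 + 5.6x5 ≥ 7.5   (density contribution)
  x1, x2, x3, x4, x5 ≥ 0.
The cheapest feasible vertex uses only talc, zinc oxide; chrome yellow, kaolin, phthalo blue are not used. The oil absorption and density contribution requirements are met with equality.
So talc = 2.293 kg, zinc oxide = 0.2132 kg.
Hence cost = 0.48·2.293 + 1.76·0.2132 = £1.4759.

£1.48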